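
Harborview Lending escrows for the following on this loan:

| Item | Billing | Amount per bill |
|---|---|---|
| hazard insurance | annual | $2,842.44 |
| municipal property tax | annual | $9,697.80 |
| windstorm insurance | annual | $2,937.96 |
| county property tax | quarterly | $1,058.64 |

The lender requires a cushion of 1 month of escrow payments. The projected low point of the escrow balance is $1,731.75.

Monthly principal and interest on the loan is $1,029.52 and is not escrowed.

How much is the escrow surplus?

$89.02

Hazard insurance: $2,842.44
Municipal property tax: $9,697.80
Windstorm insurance: $2,937.96
County property tax: $1,058.64 × 4 = $4,234.56
Yearly total = $19,712.76
Per month = $19,712.76 ÷ 12 = $1,642.73
Cushion = 1 × $1,642.73 = $1,642.73
Surplus = $1,731.75 − $1,642.73 = $89.02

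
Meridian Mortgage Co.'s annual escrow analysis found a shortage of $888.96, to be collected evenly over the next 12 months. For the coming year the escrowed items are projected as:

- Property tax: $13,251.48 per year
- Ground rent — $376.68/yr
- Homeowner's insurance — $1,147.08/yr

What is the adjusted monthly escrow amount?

Property tax — $13,251.48/yr
Ground rent — $376.68/yr
Homeowner's insurance — $1,147.08/yr
Total annual escrow = $14,775.24
Per month = $14,775.24 / 12 = $1,231.27
Shortage per month = $888.96 / 12 = $74.08
Adjusted monthly = $1,231.27 + $74.08 = $1,305.35

$1,305.35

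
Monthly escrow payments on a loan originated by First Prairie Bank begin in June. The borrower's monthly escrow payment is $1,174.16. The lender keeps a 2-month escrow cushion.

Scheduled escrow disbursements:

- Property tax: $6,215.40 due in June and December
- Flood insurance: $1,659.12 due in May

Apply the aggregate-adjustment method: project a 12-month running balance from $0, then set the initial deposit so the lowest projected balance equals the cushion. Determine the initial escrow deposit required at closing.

Cushion = 2 × $1,174.16 = $2,348.32
Trial balance (start $0, +$1,174.16 each month, − disbursements):
  Jun: +$1,174.16 − $6,215.40 → -$5,041.24
  Jul: +$1,174.16 → -$3,867.08
  Aug: +$1,174.16 → -$2,692.92
  Sep: +$1,174.16 → -$1,518.76
  Oct: +$1,174.16 → -$344.60
  Nov: +$1,174.16 → $829.56
  Dec: +$1,174.16 − $6,215.40 → -$4,211.68
  Jan: +$1,174.16 → -$3,037.52
  Feb: +$1,174.16 → -$1,863.36
  Mar: +$1,174.16 → -$689.20
  Apr: +$1,174.16 → $484.96
  May: +$1,174.16 − $1,659.12 → $0.00
Lowest trial balance = -$5,041.24 (Jun)
Initial deposit = cushion − low point = $2,348.32 − (-$5,041.24) = $7,389.56

$7,389.56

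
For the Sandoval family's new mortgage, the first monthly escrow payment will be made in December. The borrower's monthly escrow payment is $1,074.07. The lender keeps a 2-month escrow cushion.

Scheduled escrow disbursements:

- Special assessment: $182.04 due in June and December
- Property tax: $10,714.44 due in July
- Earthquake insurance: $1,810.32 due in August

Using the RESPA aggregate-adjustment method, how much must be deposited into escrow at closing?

$5,370.35

Cushion = 2 × $1,074.07 = $2,148.14
Trial balance (start $0, +$1,074.07 each month, − disbursements):
  Dec: +$1,074.07 − $182.04 → $892.03
  Jan: +$1,074.07 → $1,966.10
  Feb: +$1,074.07 → $3,040.17
  Mar: +$1,074.07 → $4,114.24
  Apr: +$1,074.07 → $5,188.31
  May: +$1,074.07 → $6,262.38
  Jun: +$1,074.07 − $182.04 → $7,154.41
  Jul: +$1,074.07 − $10,714.44 → -$2,485.96
  Aug: +$1,074.07 − $1,810.32 → -$3,222.21
  Sep: +$1,074.07 → -$2,148.14
  Oct: +$1,074.07 → -$1,074.07
  Nov: +$1,074.07 → $0.00
Lowest trial balance = -$3,222.21 (Aug)
Initial deposit = cushion − low point = $2,148.14 − (-$3,222.21) = $5,370.35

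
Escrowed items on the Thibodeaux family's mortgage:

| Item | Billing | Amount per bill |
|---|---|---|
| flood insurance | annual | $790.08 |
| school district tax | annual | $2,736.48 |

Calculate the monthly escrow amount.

Flood insurance: $790.08 annually
School district tax: $2,736.48 annually
Combined annual = $790.08 + $2,736.48 = $3,526.56
Monthly = $3,526.56 / 12 = $293.88

$293.88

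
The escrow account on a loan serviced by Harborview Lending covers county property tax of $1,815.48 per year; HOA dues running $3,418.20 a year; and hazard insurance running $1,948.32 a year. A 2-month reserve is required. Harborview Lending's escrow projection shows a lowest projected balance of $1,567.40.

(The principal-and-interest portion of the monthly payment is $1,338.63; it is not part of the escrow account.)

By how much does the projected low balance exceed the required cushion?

County property tax = $1,815.48 per year
HOA dues = $3,418.20 per year
Hazard insurance = $1,948.32 per year
Combined annual = $1,815.48 + $3,418.20 + $1,948.32 = $7,182.00
Monthly = $7,182.00 ÷ 12 = $598.50
Required reserve = 2 × $598.50 = $1,197.00
Excess over cushion: $1,567.40 − $1,197.00 = $370.40

$370.40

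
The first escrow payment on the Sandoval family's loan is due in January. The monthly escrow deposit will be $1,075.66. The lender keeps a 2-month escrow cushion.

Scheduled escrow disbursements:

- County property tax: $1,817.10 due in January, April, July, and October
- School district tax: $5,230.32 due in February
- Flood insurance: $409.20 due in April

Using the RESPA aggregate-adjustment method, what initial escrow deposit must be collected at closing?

Cushion = 2 × $1,075.66 = $2,151.32
Trial balance (start $0, +$1,075.66 each month, − disbursements):
  Jan: +$1,075.66 − $1,817.10 → -$741.44
  Feb: +$1,075.66 − $5,230.32 → -$4,896.10
  Mar: +$1,075.66 → -$3,820.44
  Apr: +$1,075.66 − $2,226.30 → -$4,971.08
  May: +$1,075.66 → -$3,895.42
  Jun: +$1,075.66 → -$2,819.76
  Jul: +$1,075.66 − $1,817.10 → -$3,561.20
  Aug: +$1,075.66 → -$2,485.54
  Sep: +$1,075.66 → -$1,409.88
  Oct: +$1,075.66 − $1,817.10 → -$2,151.32
  Nov: +$1,075.66 → -$1,075.66
  Dec: +$1,075.66 → $0.00
Lowest trial balance = -$4,971.08 (Apr)
Initial deposit = cushion − low point = $2,151.32 − (-$4,971.08) = $7,122.40

$7,122.40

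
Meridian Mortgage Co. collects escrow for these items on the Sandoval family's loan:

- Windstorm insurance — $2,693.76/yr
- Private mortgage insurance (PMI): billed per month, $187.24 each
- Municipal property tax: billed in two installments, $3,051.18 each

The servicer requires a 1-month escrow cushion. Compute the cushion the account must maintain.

$920.25

Windstorm insurance: $2,693.76 per year
Private mortgage insurance (PMI): $187.24 × 12 = $2,246.88 per year
Municipal property tax: $3,051.18 × 2 = $6,102.36 per year
Combined annual = $11,043.00
Per month = $11,043.00 / 12 = $920.25
Required cushion = 1 × $920.25 = $920.25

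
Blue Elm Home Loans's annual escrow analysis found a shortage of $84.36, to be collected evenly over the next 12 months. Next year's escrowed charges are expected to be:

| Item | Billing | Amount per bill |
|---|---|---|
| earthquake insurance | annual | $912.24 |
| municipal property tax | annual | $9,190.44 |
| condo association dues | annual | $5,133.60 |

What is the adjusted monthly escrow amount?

Earthquake insurance = $912.24 annually
Municipal property tax = $9,190.44 annually
Condo association dues = $5,133.60 annually
Total annual escrow = $15,236.28
Monthly = $15,236.28 / 12 = $1,269.69
Shortage spread = $84.36 / 12 = $7.03/mo
New monthly escrow = $1,269.69 + $7.03 = $1,276.72

$1,276.72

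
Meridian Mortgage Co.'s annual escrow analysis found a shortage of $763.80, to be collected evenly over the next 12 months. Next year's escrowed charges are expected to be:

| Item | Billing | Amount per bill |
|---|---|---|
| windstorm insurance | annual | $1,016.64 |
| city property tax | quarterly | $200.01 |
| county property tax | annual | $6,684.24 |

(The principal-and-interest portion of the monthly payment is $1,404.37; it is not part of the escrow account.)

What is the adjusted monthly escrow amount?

$772.06

Windstorm insurance = $1,016.64 annually
City property tax = $200.01 × 4 = $800.04 annually
County property tax = $6,684.24 annually
Total annual escrow = $1,016.64 + $800.04 + $6,684.24 = $8,500.92
Per month = $8,500.92 ÷ 12 = $708.41
Shortage per month = $763.80 / 12 = $63.65
New monthly escrow = $708.41 + $63.65 = $772.06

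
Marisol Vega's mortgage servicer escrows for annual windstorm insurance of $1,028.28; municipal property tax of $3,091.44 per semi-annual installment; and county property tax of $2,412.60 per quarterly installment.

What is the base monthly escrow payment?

$1,405.13

Windstorm insurance — $1,028.28
Municipal property tax — $3,091.44 × 2 = $6,182.88
County property tax — $2,412.60 × 4 = $9,650.40
Annual escrow total = $1,028.28 + $6,182.88 + $9,650.40 = $16,861.56
Per month = $16,861.56 ÷ 12 = $1,405.13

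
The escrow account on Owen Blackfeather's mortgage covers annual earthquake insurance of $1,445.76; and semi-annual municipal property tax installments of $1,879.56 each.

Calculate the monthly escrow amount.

Earthquake insurance = $1,445.76/yr
Municipal property tax = $1,879.56 × 2 = $3,759.12/yr
Total per year = $1,445.76 + $3,759.12 = $5,204.88
Monthly escrow = $5,204.88 / 12 = $433.74

$433.74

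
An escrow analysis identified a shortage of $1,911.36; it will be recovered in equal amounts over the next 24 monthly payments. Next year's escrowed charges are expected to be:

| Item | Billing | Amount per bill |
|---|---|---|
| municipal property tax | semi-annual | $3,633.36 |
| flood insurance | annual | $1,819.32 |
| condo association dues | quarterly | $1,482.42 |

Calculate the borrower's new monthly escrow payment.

$1,330.95

Municipal property tax = $3,633.36 × 2 = $7,266.72/yr
Flood insurance = $1,819.32/yr
Condo association dues = $1,482.42 × 4 = $5,929.68/yr
Combined annual = $15,015.72
Base monthly escrow = $15,015.72 ÷ 12 = $1,251.31
Monthly shortage recovery: $1,911.36 ÷ 24 = $79.64
New monthly escrow = $1,251.31 + $79.64 = $1,330.95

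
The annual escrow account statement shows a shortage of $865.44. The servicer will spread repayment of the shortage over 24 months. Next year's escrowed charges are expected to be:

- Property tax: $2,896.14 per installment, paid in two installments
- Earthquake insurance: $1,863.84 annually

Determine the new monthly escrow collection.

$674.07

Property tax = $2,896.14 × 2 = $5,792.28
Earthquake insurance = $1,863.84
Yearly total = $7,656.12
Per month = $7,656.12 ÷ 12 = $638.01
Shortage spread = $865.44 / 24 = $36.06/mo
Adjusted monthly = $638.01 + $36.06 = $674.07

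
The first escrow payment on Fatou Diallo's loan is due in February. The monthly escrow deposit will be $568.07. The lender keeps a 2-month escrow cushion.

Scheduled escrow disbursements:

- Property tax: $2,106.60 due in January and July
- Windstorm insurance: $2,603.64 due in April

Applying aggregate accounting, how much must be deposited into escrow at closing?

$2,437.96

Cushion = 2 × $568.07 = $1,136.14
Trial balance (start $0, +$568.07 each month, − disbursements):
  Feb: +$568.07 → $568.07
  Mar: +$568.07 → $1,136.14
  Apr: +$568.07 − $2,603.64 → -$899.43
  May: +$568.07 → -$331.36
  Jun: +$568.07 → $236.71
  Jul: +$568.07 − $2,106.60 → -$1,301.82
  Aug: +$568.07 → -$733.75
  Sep: +$568.07 → -$165.68
  Oct: +$568.07 → $402.39
  Nov: +$568.07 → $970.46
  Dec: +$568.07 → $1,538.53
  Jan: +$568.07 − $2,106.60 → $0.00
Lowest trial balance = -$1,301.82 (Jul)
Initial deposit = cushion − low point = $1,136.14 − (-$1,301.82) = $2,437.96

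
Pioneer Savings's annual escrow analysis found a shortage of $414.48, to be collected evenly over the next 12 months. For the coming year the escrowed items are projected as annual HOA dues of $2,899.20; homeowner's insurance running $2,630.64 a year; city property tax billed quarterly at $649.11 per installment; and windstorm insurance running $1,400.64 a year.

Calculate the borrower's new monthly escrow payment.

$828.45

HOA dues = $2,899.20/yr
Homeowner's insurance = $2,630.64/yr
City property tax = $649.11 × 4 = $2,596.44/yr
Windstorm insurance = $1,400.64/yr
Total per year = $2,899.20 + $2,630.64 + $2,596.44 + $1,400.64 = $9,526.92
Per month = $9,526.92 / 12 = $793.91
Shortage per month = $414.48 ÷ 12 = $34.54
Adjusted monthly = $793.91 + $34.54 = $828.45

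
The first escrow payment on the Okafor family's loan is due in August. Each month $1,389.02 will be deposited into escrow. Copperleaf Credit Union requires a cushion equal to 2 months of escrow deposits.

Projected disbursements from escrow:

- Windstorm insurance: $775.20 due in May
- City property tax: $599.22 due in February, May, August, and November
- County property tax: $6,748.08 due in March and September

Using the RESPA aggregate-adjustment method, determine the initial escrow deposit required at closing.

Cushion = 2 × $1,389.02 = $2,778.04
Trial balance (start $0, +$1,389.02 each month, − disbursements):
  Aug: +$1,389.02 − $599.22 → $789.80
  Sep: +$1,389.02 − $6,748.08 → -$4,569.26
  Oct: +$1,389.02 → -$3,180.24
  Nov: +$1,389.02 − $599.22 → -$2,390.44
  Dec: +$1,389.02 → -$1,001.42
  Jan: +$1,389.02 → $387.60
  Feb: +$1,389.02 − $599.22 → $1,177.40
  Mar: +$1,389.02 − $6,748.08 → -$4,181.66
  Apr: +$1,389.02 → -$2,792.64
  May: +$1,389.02 − $1,374.42 → -$2,778.04
  Jun: +$1,389.02 → -$1,389.02
  Jul: +$1,389.02 → $0.00
Lowest trial balance = -$4,569.26 (Sep)
Initial deposit = cushion − low point = $2,778.04 − (-$4,569.26) = $7,347.30

$7,347.30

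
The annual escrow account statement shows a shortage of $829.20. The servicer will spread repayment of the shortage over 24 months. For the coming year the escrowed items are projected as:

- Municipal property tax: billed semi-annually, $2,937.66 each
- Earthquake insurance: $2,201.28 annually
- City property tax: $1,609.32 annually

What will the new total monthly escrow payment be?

Municipal property tax — $2,937.66 × 2 = $5,875.32/yr
Earthquake insurance — $2,201.28/yr
City property tax — $1,609.32/yr
Yearly total = $9,685.92
Monthly escrow = $9,685.92 / 12 = $807.16
Shortage spread = $829.20 ÷ 24 = $34.55/mo
Adjusted monthly = $807.16 + $34.55 = $841.71

$841.71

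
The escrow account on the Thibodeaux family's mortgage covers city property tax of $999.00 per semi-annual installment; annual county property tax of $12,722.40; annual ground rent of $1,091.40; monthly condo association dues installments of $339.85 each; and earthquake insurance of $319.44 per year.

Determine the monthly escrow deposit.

$1,684.12

City property tax — $999.00 × 2 = $1,998.00 per year
County property tax — $12,722.40 per year
Ground rent — $1,091.40 per year
Condo association dues — $339.85 × 12 = $4,078.20 per year
Earthquake insurance — $319.44 per year
Yearly total = $1,998.00 + $12,722.40 + $1,091.40 + $4,078.20 + $319.44 = $20,209.44
Base monthly escrow = $20,209.44 / 12 = $1,684.12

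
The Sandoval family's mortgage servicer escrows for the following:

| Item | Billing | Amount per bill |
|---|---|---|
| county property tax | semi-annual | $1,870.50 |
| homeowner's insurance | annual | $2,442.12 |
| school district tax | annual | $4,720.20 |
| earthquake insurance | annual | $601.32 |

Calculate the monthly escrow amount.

$958.72

County property tax — $1,870.50 × 2 = $3,741.00
Homeowner's insurance — $2,442.12
School district tax — $4,720.20
Earthquake insurance — $601.32
Combined annual = $3,741.00 + $2,442.12 + $4,720.20 + $601.32 = $11,504.64
Base monthly escrow = $11,504.64 / 12 = $958.72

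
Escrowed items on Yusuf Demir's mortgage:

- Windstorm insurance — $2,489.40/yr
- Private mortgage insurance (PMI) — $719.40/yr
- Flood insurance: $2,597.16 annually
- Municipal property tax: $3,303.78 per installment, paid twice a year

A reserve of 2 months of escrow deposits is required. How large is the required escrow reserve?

Windstorm insurance = $2,489.40 per year
Private mortgage insurance (PMI) = $719.40 per year
Flood insurance = $2,597.16 per year
Municipal property tax = $3,303.78 × 2 = $6,607.56 per year
Annual escrow total = $12,413.52
Monthly = $12,413.52 / 12 = $1,034.46
Required cushion = 2 × $1,034.46 = $2,068.92

$2,068.92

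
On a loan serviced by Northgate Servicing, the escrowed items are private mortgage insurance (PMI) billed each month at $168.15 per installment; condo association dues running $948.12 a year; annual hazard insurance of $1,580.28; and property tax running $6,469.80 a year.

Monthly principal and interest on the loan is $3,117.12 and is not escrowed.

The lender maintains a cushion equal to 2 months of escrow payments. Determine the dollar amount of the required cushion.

$1,836.00

Private mortgage insurance (PMI) = $168.15 × 12 = $2,017.80 per year
Condo association dues = $948.12 per year
Hazard insurance = $1,580.28 per year
Property tax = $6,469.80 per year
Annual escrow total = $11,016.00
Base monthly escrow = $11,016.00 / 12 = $918.00
Cushion = 2 × $918.00 = $1,836.00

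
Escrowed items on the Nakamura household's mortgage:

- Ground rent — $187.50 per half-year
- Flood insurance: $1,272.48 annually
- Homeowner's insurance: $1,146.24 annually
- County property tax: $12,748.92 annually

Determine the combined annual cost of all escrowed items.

$15,542.64

Ground rent = $187.50 × 2 = $375.00/yr
Flood insurance = $1,272.48/yr
Homeowner's insurance = $1,146.24/yr
County property tax = $12,748.92/yr
Annual escrow total = $15,542.64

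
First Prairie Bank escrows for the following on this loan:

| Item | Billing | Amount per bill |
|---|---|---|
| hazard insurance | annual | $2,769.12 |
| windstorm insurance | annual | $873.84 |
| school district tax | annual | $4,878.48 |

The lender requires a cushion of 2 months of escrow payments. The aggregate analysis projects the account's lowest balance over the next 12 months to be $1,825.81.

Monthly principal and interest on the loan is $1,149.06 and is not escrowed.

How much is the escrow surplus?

Hazard insurance — $2,769.12/yr
Windstorm insurance — $873.84/yr
School district tax — $4,878.48/yr
Annual escrow total = $2,769.12 + $873.84 + $4,878.48 = $8,521.44
Monthly escrow = $8,521.44 ÷ 12 = $710.12
Required reserve = 2 × $710.12 = $1,420.24
Surplus = $1,825.81 − $1,420.24 = $405.57

$405.57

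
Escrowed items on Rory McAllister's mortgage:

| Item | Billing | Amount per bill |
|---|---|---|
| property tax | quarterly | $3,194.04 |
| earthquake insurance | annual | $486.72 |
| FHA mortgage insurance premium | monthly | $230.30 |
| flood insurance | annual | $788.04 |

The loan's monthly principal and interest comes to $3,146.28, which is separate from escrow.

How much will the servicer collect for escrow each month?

Property tax: $3,194.04 × 4 = $12,776.16/yr
Earthquake insurance: $486.72/yr
FHA mortgage insurance premium: $230.30 × 12 = $2,763.60/yr
Flood insurance: $788.04/yr
Annual escrow total = $12,776.16 + $486.72 + $2,763.60 + $788.04 = $16,814.52
Monthly escrow = $16,814.52 / 12 = $1,401.21

$1,401.21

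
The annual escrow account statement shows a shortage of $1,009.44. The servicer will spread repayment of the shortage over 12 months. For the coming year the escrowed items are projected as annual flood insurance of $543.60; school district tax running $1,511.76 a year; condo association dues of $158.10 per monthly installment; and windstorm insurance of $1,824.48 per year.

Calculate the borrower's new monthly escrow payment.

Flood insurance = $543.60 annually
School district tax = $1,511.76 annually
Condo association dues = $158.10 × 12 = $1,897.20 annually
Windstorm insurance = $1,824.48 annually
Yearly total = $543.60 + $1,511.76 + $1,897.20 + $1,824.48 = $5,777.04
Per month = $5,777.04 / 12 = $481.42
Shortage per month = $1,009.44 / 12 = $84.12
Adjusted monthly = $481.42 + $84.12 = $565.54

$565.54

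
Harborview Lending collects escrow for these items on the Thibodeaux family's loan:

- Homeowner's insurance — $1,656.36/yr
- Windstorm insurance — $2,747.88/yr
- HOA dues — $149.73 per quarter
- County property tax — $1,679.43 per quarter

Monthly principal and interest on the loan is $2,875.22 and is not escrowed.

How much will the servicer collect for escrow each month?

Homeowner's insurance: $1,656.36
Windstorm insurance: $2,747.88
HOA dues: $149.73 × 4 = $598.92
County property tax: $1,679.43 × 4 = $6,717.72
Yearly total = $11,720.88
Monthly escrow = $11,720.88 ÷ 12 = $976.74

$976.74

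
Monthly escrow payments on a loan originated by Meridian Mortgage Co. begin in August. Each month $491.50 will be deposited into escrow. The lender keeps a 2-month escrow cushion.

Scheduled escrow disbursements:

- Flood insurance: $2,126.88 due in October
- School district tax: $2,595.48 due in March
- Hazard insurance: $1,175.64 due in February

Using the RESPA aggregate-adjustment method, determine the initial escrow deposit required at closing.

Cushion = 2 × $491.50 = $983.00
Trial balance (start $0, +$491.50 each month, − disbursements):
  Aug: +$491.50 → $491.50
  Sep: +$491.50 → $983.00
  Oct: +$491.50 − $2,126.88 → -$652.38
  Nov: +$491.50 → -$160.88
  Dec: +$491.50 → $330.62
  Jan: +$491.50 → $822.12
  Feb: +$491.50 − $1,175.64 → $137.98
  Mar: +$491.50 − $2,595.48 → -$1,966.00
  Apr: +$491.50 → -$1,474.50
  May: +$491.50 → -$983.00
  Jun: +$491.50 → -$491.50
  Jul: +$491.50 → $0.00
Lowest trial balance = -$1,966.00 (Mar)
Initial deposit = cushion − low point = $983.00 − (-$1,966.00) = $2,949.00

$2,949.00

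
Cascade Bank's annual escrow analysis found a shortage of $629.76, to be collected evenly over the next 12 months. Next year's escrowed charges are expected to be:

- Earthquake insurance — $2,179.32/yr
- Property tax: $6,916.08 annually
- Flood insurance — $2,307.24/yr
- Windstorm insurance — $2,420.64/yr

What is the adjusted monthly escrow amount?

$1,204.42

Earthquake insurance: $2,179.32/yr
Property tax: $6,916.08/yr
Flood insurance: $2,307.24/yr
Windstorm insurance: $2,420.64/yr
Yearly total = $2,179.32 + $6,916.08 + $2,307.24 + $2,420.64 = $13,823.28
Monthly = $13,823.28 ÷ 12 = $1,151.94
Shortage per month = $629.76 / 12 = $52.48
Adjusted monthly = $1,151.94 + $52.48 = $1,204.42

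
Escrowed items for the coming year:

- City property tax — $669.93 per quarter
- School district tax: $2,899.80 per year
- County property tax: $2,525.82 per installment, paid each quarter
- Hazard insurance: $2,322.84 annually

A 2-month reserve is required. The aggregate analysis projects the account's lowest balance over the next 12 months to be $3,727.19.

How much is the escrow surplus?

$726.25

City property tax: $669.93 × 4 = $2,679.72/yr
School district tax: $2,899.80/yr
County property tax: $2,525.82 × 4 = $10,103.28/yr
Hazard insurance: $2,322.84/yr
Annual escrow total = $2,679.72 + $2,899.80 + $10,103.28 + $2,322.84 = $18,005.64
Monthly = $18,005.64 ÷ 12 = $1,500.47
Cushion = 2 × $1,500.47 = $3,000.94
Excess over cushion: $3,727.19 − $3,000.94 = $726.25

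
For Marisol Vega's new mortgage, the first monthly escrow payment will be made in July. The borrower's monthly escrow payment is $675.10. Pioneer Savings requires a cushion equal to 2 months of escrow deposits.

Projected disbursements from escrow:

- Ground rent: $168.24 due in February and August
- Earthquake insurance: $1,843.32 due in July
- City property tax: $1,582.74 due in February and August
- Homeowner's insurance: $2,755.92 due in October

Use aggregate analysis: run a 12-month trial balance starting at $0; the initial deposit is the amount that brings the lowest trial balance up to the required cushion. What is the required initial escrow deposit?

$5,000.02

Cushion = 2 × $675.10 = $1,350.20
Trial balance (start $0, +$675.10 each month, − disbursements):
  Jul: +$675.10 − $1,843.32 → -$1,168.22
  Aug: +$675.10 − $1,750.98 → -$2,244.10
  Sep: +$675.10 → -$1,569.00
  Oct: +$675.10 − $2,755.92 → -$3,649.82
  Nov: +$675.10 → -$2,974.72
  Dec: +$675.10 → -$2,299.62
  Jan: +$675.10 → -$1,624.52
  Feb: +$675.10 − $1,750.98 → -$2,700.40
  Mar: +$675.10 → -$2,025.30
  Apr: +$675.10 → -$1,350.20
  May: +$675.10 → -$675.10
  Jun: +$675.10 → $0.00
Lowest trial balance = -$3,649.82 (Oct)
Initial deposit = cushion − low point = $1,350.20 − (-$3,649.82) = $5,000.02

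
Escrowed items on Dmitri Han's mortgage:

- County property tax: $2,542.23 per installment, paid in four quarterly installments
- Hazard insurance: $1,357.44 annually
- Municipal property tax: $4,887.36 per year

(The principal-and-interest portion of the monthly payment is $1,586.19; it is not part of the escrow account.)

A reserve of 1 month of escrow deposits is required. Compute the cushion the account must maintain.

$1,367.81

County property tax = $2,542.23 × 4 = $10,168.92 annually
Hazard insurance = $1,357.44 annually
Municipal property tax = $4,887.36 annually
Total annual escrow = $10,168.92 + $1,357.44 + $4,887.36 = $16,413.72
Monthly = $16,413.72 ÷ 12 = $1,367.81
Required cushion = 1 × $1,367.81 = $1,367.81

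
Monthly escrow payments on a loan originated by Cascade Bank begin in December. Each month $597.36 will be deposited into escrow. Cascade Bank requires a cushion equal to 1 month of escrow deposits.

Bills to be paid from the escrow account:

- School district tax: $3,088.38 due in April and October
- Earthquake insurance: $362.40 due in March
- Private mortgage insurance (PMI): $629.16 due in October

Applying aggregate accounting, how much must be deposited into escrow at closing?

$1,194.72

Cushion = 1 × $597.36 = $597.36
Trial balance (start $0, +$597.36 each month, − disbursements):
  Dec: +$597.36 → $597.36
  Jan: +$597.36 → $1,194.72
  Feb: +$597.36 → $1,792.08
  Mar: +$597.36 − $362.40 → $2,027.04
  Apr: +$597.36 − $3,088.38 → -$463.98
  May: +$597.36 → $133.38
  Jun: +$597.36 → $730.74
  Jul: +$597.36 → $1,328.10
  Aug: +$597.36 → $1,925.46
  Sep: +$597.36 → $2,522.82
  Oct: +$597.36 − $3,717.54 → -$597.36
  Nov: +$597.36 → $0.00
Lowest trial balance = -$597.36 (Oct)
Initial deposit = cushion − low point = $597.36 − (-$597.36) = $1,194.72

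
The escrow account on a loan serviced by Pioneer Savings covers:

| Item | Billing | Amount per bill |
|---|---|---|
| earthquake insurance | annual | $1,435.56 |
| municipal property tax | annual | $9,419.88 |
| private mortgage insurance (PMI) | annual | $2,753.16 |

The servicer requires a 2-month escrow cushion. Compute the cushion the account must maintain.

$2,268.10

Earthquake insurance — $1,435.56 annually
Municipal property tax — $9,419.88 annually
Private mortgage insurance (PMI) — $2,753.16 annually
Annual escrow total = $1,435.56 + $9,419.88 + $2,753.16 = $13,608.60
Base monthly escrow = $13,608.60 ÷ 12 = $1,134.05
Reserve = 2 × $1,134.05 = $2,268.10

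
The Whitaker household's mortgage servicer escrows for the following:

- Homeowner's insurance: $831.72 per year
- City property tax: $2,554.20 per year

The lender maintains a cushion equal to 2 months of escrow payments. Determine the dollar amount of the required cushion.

Homeowner's insurance = $831.72/yr
City property tax = $2,554.20/yr
Total annual escrow = $3,385.92
Per month = $3,385.92 ÷ 12 = $282.16
Required cushion = 2 × $282.16 = $564.32

$564.32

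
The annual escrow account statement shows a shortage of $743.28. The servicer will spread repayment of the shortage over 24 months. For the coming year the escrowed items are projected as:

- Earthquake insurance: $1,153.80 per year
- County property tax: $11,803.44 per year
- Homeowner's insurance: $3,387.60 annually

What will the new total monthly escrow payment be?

Earthquake insurance — $1,153.80 per year
County property tax — $11,803.44 per year
Homeowner's insurance — $3,387.60 per year
Combined annual = $16,344.84
Per month = $16,344.84 ÷ 12 = $1,362.07
Monthly shortage recovery: $743.28 / 24 = $30.97
New monthly escrow = $1,362.07 + $30.97 = $1,393.04

$1,393.04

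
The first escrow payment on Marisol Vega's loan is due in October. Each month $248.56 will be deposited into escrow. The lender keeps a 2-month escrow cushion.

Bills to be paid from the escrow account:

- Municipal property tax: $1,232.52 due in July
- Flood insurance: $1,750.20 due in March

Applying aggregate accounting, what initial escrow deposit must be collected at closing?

$994.24

Cushion = 2 × $248.56 = $497.12
Trial balance (start $0, +$248.56 each month, − disbursements):
  Oct: +$248.56 → $248.56
  Nov: +$248.56 → $497.12
  Dec: +$248.56 → $745.68
  Jan: +$248.56 → $994.24
  Feb: +$248.56 → $1,242.80
  Mar: +$248.56 − $1,750.20 → -$258.84
  Apr: +$248.56 → -$10.28
  May: +$248.56 → $238.28
  Jun: +$248.56 → $486.84
  Jul: +$248.56 − $1,232.52 → -$497.12
  Aug: +$248.56 → -$248.56
  Sep: +$248.56 → $0.00
Lowest trial balance = -$497.12 (Jul)
Initial deposit = cushion − low point = $497.12 − (-$497.12) = $994.24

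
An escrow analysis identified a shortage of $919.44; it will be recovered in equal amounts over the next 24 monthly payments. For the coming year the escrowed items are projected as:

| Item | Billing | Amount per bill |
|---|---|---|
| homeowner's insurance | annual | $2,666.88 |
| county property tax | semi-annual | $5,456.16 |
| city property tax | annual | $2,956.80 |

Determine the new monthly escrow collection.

Homeowner's insurance = $2,666.88 annually
County property tax = $5,456.16 × 2 = $10,912.32 annually
City property tax = $2,956.80 annually
Yearly total = $16,536.00
Monthly = $16,536.00 / 12 = $1,378.00
Monthly shortage recovery: $919.44 / 24 = $38.31
Adjusted monthly = $1,378.00 + $38.31 = $1,416.31

$1,416.31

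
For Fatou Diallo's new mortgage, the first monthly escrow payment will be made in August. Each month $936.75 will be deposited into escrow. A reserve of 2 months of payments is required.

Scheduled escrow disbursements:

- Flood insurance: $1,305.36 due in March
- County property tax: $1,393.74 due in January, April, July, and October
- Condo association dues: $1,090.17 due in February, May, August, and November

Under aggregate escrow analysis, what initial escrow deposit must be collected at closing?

$2,353.26

Cushion = 2 × $936.75 = $1,873.50
Trial balance (start $0, +$936.75 each month, − disbursements):
  Aug: +$936.75 − $1,090.17 → -$153.42
  Sep: +$936.75 → $783.33
  Oct: +$936.75 − $1,393.74 → $326.34
  Nov: +$936.75 − $1,090.17 → $172.92
  Dec: +$936.75 → $1,109.67
  Jan: +$936.75 − $1,393.74 → $652.68
  Feb: +$936.75 − $1,090.17 → $499.26
  Mar: +$936.75 − $1,305.36 → $130.65
  Apr: +$936.75 − $1,393.74 → -$326.34
  May: +$936.75 − $1,090.17 → -$479.76
  Jun: +$936.75 → $456.99
  Jul: +$936.75 − $1,393.74 → $0.00
Lowest trial balance = -$479.76 (May)
Initial deposit = cushion − low point = $1,873.50 − (-$479.76) = $2,353.26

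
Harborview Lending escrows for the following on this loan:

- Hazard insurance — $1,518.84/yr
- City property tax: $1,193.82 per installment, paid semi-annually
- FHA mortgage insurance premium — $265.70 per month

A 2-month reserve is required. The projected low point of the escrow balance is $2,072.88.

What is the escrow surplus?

Hazard insurance: $1,518.84/yr
City property tax: $1,193.82 × 2 = $2,387.64/yr
FHA mortgage insurance premium: $265.70 × 12 = $3,188.40/yr
Yearly total = $1,518.84 + $2,387.64 + $3,188.40 = $7,094.88
Per month = $7,094.88 / 12 = $591.24
Cushion = 2 × $591.24 = $1,182.48
Excess over cushion: $2,072.88 − $1,182.48 = $890.40

$890.40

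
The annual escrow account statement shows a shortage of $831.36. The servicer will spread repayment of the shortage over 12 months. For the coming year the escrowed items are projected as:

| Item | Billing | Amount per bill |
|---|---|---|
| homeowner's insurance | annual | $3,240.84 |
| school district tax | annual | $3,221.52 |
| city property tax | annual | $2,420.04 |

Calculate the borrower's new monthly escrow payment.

Homeowner's insurance = $3,240.84 annually
School district tax = $3,221.52 annually
City property tax = $2,420.04 annually
Total per year = $8,882.40
Monthly escrow = $8,882.40 ÷ 12 = $740.20
Shortage per month = $831.36 ÷ 12 = $69.28
Adjusted monthly = $740.20 + $69.28 = $809.48

$809.48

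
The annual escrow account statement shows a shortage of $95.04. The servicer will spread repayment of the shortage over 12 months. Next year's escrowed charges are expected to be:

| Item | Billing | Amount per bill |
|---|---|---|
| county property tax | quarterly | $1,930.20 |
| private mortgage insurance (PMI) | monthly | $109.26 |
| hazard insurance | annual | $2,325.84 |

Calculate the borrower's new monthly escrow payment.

$954.40

County property tax — $1,930.20 × 4 = $7,720.80 annually
Private mortgage insurance (PMI) — $109.26 × 12 = $1,311.12 annually
Hazard insurance — $2,325.84 annually
Total per year = $11,357.76
Per month = $11,357.76 ÷ 12 = $946.48
Shortage per month = $95.04 ÷ 12 = $7.92
Adjusted monthly = $946.48 + $7.92 = $954.40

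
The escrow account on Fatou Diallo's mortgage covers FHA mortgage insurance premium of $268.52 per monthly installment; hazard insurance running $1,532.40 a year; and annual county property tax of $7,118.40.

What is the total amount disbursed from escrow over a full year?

$11,873.04

FHA mortgage insurance premium: $268.52 × 12 = $3,222.24 per year
Hazard insurance: $1,532.40 per year
County property tax: $7,118.40 per year
Combined annual = $11,873.04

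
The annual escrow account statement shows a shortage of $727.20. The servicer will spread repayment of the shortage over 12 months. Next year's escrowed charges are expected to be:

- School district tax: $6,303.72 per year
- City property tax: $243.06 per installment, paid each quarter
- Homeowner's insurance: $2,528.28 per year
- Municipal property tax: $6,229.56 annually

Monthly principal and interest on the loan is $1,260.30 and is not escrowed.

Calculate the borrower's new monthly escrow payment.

School district tax = $6,303.72 annually
City property tax = $243.06 × 4 = $972.24 annually
Homeowner's insurance = $2,528.28 annually
Municipal property tax = $6,229.56 annually
Total per year = $16,033.80
Monthly escrow = $16,033.80 ÷ 12 = $1,336.15
Shortage spread = $727.20 ÷ 12 = $60.60/mo
New monthly escrow = $1,336.15 + $60.60 = $1,396.75

$1,396.75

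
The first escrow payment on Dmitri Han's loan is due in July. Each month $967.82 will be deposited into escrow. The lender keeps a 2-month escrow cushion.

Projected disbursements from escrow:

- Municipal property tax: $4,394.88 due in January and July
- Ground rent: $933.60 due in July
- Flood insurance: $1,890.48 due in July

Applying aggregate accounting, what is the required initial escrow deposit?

$8,186.78

Cushion = 2 × $967.82 = $1,935.64
Trial balance (start $0, +$967.82 each month, − disbursements):
  Jul: +$967.82 − $7,218.96 → -$6,251.14
  Aug: +$967.82 → -$5,283.32
  Sep: +$967.82 → -$4,315.50
  Oct: +$967.82 → -$3,347.68
  Nov: +$967.82 → -$2,379.86
  Dec: +$967.82 → -$1,412.04
  Jan: +$967.82 − $4,394.88 → -$4,839.10
  Feb: +$967.82 → -$3,871.28
  Mar: +$967.82 → -$2,903.46
  Apr: +$967.82 → -$1,935.64
  May: +$967.82 → -$967.82
  Jun: +$967.82 → $0.00
Lowest trial balance = -$6,251.14 (Jul)
Initial deposit = cushion − low point = $1,935.64 − (-$6,251.14) = $8,186.78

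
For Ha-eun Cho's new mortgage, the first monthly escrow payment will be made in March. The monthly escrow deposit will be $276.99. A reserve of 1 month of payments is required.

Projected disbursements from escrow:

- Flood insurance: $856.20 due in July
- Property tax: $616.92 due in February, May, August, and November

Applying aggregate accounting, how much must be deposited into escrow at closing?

$705.09

Cushion = 1 × $276.99 = $276.99
Trial balance (start $0, +$276.99 each month, − disbursements):
  Mar: +$276.99 → $276.99
  Apr: +$276.99 → $553.98
  May: +$276.99 − $616.92 → $214.05
  Jun: +$276.99 → $491.04
  Jul: +$276.99 − $856.20 → -$88.17
  Aug: +$276.99 − $616.92 → -$428.10
  Sep: +$276.99 → -$151.11
  Oct: +$276.99 → $125.88
  Nov: +$276.99 − $616.92 → -$214.05
  Dec: +$276.99 → $62.94
  Jan: +$276.99 → $339.93
  Feb: +$276.99 − $616.92 → $0.00
Lowest trial balance = -$428.10 (Aug)
Initial deposit = cushion − low point = $276.99 − (-$428.10) = $705.09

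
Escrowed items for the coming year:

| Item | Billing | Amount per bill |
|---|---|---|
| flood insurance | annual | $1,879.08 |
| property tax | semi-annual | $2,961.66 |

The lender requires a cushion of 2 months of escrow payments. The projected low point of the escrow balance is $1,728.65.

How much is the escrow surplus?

Flood insurance = $1,879.08 annually
Property tax = $2,961.66 × 2 = $5,923.32 annually
Annual escrow total = $1,879.08 + $5,923.32 = $7,802.40
Per month = $7,802.40 ÷ 12 = $650.20
Required cushion = 2 × $650.20 = $1,300.40
Excess over cushion: $1,728.65 − $1,300.40 = $428.25

$428.25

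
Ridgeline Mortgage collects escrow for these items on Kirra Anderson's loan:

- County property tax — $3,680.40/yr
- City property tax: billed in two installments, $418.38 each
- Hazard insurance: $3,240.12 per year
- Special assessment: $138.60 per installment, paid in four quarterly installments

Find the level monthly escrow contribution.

County property tax: $3,680.40
City property tax: $418.38 × 2 = $836.76
Hazard insurance: $3,240.12
Special assessment: $138.60 × 4 = $554.40
Annual escrow total = $8,311.68
Monthly escrow = $8,311.68 ÷ 12 = $692.64

$692.64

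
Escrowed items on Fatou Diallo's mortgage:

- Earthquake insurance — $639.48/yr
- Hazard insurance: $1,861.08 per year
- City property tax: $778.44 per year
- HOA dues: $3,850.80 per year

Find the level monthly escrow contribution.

Earthquake insurance — $639.48
Hazard insurance — $1,861.08
City property tax — $778.44
HOA dues — $3,850.80
Annual escrow total = $7,129.80
Monthly = $7,129.80 ÷ 12 = $594.15

$594.15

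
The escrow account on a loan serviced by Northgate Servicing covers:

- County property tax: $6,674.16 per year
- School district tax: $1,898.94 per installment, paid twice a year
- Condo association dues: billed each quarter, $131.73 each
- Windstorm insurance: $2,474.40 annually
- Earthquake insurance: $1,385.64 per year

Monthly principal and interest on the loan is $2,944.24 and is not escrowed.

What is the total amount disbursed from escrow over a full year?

$14,859.00

County property tax — $6,674.16
School district tax — $1,898.94 × 2 = $3,797.88
Condo association dues — $131.73 × 4 = $526.92
Windstorm insurance — $2,474.40
Earthquake insurance — $1,385.64
Annual escrow total = $6,674.16 + $3,797.88 + $526.92 + $2,474.40 + $1,385.64 = $14,859.00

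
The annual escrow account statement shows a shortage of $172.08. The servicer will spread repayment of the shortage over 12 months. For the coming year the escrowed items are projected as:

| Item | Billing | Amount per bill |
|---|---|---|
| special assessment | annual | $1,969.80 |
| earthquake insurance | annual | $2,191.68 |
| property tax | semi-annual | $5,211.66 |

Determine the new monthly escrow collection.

Special assessment = $1,969.80 annually
Earthquake insurance = $2,191.68 annually
Property tax = $5,211.66 × 2 = $10,423.32 annually
Combined annual = $1,969.80 + $2,191.68 + $10,423.32 = $14,584.80
Monthly escrow = $14,584.80 / 12 = $1,215.40
Shortage spread = $172.08 / 12 = $14.34/mo
Adjusted monthly = $1,215.40 + $14.34 = $1,229.74

$1,229.74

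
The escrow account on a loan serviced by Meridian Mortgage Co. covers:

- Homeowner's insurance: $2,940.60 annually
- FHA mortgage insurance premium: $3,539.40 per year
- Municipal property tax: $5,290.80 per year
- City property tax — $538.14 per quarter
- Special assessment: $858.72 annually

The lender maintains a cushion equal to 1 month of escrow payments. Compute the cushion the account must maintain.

Homeowner's insurance — $2,940.60 per year
FHA mortgage insurance premium — $3,539.40 per year
Municipal property tax — $5,290.80 per year
City property tax — $538.14 × 4 = $2,152.56 per year
Special assessment — $858.72 per year
Annual escrow total = $2,940.60 + $3,539.40 + $5,290.80 + $2,152.56 + $858.72 = $14,782.08
Base monthly escrow = $14,782.08 ÷ 12 = $1,231.84
Reserve = 1 × $1,231.84 = $1,231.84

$1,231.84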